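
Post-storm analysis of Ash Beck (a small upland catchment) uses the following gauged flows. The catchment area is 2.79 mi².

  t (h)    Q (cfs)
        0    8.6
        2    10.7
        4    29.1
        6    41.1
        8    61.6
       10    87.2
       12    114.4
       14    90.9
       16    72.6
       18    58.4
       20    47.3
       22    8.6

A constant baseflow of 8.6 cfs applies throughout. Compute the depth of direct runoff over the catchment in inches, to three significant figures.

Direct runoff: 0.0, 2.1, 20.5, 32.5, 53.0, 78.6, 105.8, 82.3, 64.0, 49.8, 38.7, 0.0 cfs; ΣQ_DR = 527.3 cfs.
V = ΣQ_DR · Δt = 527.3 × 7200 s = 3.797 × 10^6 ft³.
Over A = 2.79 mi², depth = V / A = 0.586 in.

d ≈ 0.586 in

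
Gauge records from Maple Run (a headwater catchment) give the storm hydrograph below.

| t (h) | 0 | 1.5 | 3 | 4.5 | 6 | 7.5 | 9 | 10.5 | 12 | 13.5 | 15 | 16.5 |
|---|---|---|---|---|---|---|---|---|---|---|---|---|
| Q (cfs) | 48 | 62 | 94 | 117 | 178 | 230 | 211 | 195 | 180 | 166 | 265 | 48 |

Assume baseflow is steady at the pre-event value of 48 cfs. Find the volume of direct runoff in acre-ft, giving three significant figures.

Direct-runoff ordinates (Q − Q_b): 0.0, 14.0, 46.0, 69.0, 130.0, 182.0, 163.0, 147.0, 132.0, 118.0, 217.0, 0.0 cfs.
ΣQ_DR = 1218 cfs.
With Δt = 1.5 h = 5400 s, V = ΣQ_DR · Δt = 1218 × 5400 = 6.58 × 10^6 ft³ = 151 acre-ft.

V ≈ 151 acre-ft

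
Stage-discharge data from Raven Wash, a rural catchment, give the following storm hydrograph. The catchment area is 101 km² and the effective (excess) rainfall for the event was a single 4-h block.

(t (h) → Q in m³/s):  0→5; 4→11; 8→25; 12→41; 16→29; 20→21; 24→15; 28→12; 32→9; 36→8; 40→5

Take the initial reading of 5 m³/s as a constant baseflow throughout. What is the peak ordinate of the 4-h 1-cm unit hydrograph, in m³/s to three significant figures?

Direct runoff: 0.0, 6.0, 20.0, 36.0, 24.0, 16.0, 10.0, 7.0, 4.0, 3.0, 0.0 m³/s; ΣQ_DR = 126.0 m³/s, peak = 36.0 m³/s.
Runoff depth d = ΣQ_DR·Δt / A = 126.0 × 14400 / (101 km²) = 17.96 mm.
The 1-cm UH is the DRH scaled by (10 mm)/d, so U_p = 36.0 × 10/17.96 = 20.0 m³/s.

U_p ≈ 20.0 m³/s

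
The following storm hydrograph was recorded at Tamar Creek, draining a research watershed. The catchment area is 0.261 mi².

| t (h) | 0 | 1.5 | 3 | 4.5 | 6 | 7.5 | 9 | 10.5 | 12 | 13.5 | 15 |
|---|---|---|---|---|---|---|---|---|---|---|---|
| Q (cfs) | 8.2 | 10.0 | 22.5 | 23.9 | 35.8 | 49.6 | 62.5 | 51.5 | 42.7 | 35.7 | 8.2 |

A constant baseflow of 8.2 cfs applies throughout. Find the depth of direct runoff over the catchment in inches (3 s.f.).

Direct runoff: 0.0, 1.8, 14.3, 15.7, 27.6, 41.4, 54.3, 43.3, 34.5, 27.5, 0.0 cfs; ΣQ_DR = 260.4 cfs.
V = ΣQ_DR · Δt = 260.4 × 5400 s = 1.406 × 10^6 ft³.
Over A = 0.261 mi², depth = V / A = 2.32 in.

d ≈ 2.32 in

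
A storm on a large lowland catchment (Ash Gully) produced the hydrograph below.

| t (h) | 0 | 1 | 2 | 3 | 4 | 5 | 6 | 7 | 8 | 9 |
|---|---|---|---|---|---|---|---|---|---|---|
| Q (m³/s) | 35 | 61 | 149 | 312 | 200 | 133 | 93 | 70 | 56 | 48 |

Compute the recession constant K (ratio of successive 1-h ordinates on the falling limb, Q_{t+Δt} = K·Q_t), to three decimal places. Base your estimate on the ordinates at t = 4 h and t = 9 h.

Using the recession-limb readings at t = 4 h and t = 9 h: Q falls from 200 to 48 m³/s over 5 intervals.
K = (Q₂/Q₁)^(1/5) = (48/200)^(1/5) = 0.752.

K ≈ 0.752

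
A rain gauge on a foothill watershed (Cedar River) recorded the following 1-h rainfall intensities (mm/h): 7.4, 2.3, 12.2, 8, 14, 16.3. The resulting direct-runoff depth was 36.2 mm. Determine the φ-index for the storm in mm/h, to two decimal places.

φ ≈ 4.34 mm/h

Only the 5 blocks with intensity above φ contribute runoff: 7.4, 12.2, 8, 14, 16.3 mm/h.
Σ(I−φ)·Δt = d  ⇒  (7.4+12.2+8+14+16.3 − 5φ)·1 = 36.2
φ = (57.90 − 36.2/1) / 5 = 4.34 mm/h.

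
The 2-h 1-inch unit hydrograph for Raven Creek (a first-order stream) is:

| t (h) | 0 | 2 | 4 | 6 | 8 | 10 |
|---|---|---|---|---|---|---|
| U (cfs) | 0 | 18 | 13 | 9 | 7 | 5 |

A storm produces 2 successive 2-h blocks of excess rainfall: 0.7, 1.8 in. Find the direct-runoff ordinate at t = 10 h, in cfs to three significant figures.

Q ≈ 16.1 cfs

By discrete convolution, Q_j = Σ (P_i / 1 in) · U_{j−i}.
At t = 10 h (j=5): Q = (0.7/1)·5 + (1.8/1)·7 = 16.1 cfs.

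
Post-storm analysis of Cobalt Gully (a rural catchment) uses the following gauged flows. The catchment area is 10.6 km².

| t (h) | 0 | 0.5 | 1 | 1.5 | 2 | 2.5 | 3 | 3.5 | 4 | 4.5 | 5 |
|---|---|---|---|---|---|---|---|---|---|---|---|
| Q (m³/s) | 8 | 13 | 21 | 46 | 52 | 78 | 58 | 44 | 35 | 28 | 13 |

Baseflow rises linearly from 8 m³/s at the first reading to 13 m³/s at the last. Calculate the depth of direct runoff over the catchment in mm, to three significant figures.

Direct runoff: 0.00, 4.50, 12.00, 36.50, 42.00, 67.50, 47.00, 32.50, 23.00, 15.50, 0.00 m³/s; ΣQ_DR = 280.5 m³/s.
V = ΣQ_DR · Δt = 280.5 × 1800 s = 5.049 × 10^5 m³.
Over A = 10.6 km², depth = V / A = 47.6 mm.

d ≈ 47.6 mm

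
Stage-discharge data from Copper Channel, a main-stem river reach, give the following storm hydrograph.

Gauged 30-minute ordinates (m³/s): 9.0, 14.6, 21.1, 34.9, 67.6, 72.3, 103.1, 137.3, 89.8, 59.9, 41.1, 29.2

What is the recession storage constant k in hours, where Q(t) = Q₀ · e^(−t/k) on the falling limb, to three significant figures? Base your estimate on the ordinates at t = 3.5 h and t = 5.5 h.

k ≈ 1.29 h

On the falling limb, Q drops from 137.3 to 29.2 m³/s between t = 3.5 h and t = 5.5 h (Δt = 2 h).
k = −Δt / ln(Q₂/Q₁) = −2 / ln(29.2/137.3) = 1.29 h.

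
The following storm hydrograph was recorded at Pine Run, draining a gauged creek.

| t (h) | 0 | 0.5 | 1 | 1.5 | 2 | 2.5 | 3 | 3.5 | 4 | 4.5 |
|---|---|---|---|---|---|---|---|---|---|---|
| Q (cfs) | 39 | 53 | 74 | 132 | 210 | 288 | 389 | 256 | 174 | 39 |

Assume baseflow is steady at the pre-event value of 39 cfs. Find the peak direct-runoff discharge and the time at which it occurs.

Subtracting baseflow gives direct-runoff ordinates: 0.0, 14.0, 35.0, 93.0, 171.0, 249.0, 350.0, 217.0, 135.0, 0.0 cfs.
The maximum is 350.0 cfs, occurring at the reading for t = 3 h.

Q_p = 350.0 cfs at t = 3 h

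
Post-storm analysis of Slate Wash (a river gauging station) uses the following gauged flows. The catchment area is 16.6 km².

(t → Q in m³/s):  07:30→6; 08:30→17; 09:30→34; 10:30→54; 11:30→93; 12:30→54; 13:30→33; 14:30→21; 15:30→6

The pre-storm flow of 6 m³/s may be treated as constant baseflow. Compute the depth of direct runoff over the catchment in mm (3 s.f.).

d ≈ 57.3 mm

Direct runoff: 0.0, 11.0, 28.0, 48.0, 87.0, 48.0, 27.0, 15.0, 0.0 m³/s; ΣQ_DR = 264.0 m³/s.
V = ΣQ_DR · Δt = 264.0 × 3600 s = 9.504 × 10^5 m³.
Over A = 16.6 km², depth = V / A = 57.3 mm.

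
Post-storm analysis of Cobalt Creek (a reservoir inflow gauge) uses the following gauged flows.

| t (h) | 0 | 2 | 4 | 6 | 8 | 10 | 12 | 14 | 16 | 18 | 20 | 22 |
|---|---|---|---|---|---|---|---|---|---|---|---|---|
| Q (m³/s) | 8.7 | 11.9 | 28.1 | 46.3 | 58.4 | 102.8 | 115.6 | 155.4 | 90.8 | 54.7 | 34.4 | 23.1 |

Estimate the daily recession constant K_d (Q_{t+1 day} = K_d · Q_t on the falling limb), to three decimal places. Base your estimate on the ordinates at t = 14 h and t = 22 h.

Between t = 14 h and t = 22 h the flow falls from 155.4 to 23.1 m³/s over 4×2 h = 8 h.
Per-interval ratio K = (23.1/155.4)^(1/4) = 0.6209; K_d = K^(24/2) = 0.003.

K_d ≈ 0.003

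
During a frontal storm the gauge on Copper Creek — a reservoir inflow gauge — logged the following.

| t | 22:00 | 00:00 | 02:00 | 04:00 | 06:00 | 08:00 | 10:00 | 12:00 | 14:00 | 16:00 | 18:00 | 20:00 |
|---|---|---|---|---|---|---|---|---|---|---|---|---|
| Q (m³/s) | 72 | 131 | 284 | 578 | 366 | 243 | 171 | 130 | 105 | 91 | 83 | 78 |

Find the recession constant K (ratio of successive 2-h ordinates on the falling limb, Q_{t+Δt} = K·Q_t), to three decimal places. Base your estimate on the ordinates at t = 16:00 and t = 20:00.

Using the recession-limb readings at t = 16:00 and t = 20:00: Q falls from 91 to 78 m³/s over 2 intervals.
K = (Q₂/Q₁)^(1/2) = (78/91)^(1/2) = 0.926.

K ≈ 0.926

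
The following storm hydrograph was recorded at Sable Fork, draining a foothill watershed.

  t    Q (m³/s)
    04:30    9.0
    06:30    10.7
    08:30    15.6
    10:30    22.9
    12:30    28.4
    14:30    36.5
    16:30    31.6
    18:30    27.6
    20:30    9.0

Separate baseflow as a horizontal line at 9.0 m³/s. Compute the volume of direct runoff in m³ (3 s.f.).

V ≈ 7.94 × 10^5 m³

Direct-runoff ordinates (Q − Q_b): 0.0, 1.7, 6.6, 13.9, 19.4, 27.5, 22.6, 18.6, 0.0 m³/s.
ΣQ_DR = 110.3 m³/s.
With Δt = 2 h = 7200 s, V = ΣQ_DR · Δt = 110.3 × 7200 = 7.94 × 10^5 m³.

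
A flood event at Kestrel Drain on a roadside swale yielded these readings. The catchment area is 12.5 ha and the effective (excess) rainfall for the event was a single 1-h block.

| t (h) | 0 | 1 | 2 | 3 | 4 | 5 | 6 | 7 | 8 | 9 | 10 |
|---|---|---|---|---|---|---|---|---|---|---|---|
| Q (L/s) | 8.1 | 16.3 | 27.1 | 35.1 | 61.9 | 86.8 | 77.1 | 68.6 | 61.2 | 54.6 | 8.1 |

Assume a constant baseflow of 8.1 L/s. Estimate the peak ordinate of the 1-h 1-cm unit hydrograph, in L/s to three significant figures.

Direct runoff: 0.0, 8.2, 19.0, 27.0, 53.8, 78.7, 69.0, 60.5, 53.1, 46.5, 0.0 L/s; ΣQ_DR = 415.8 L/s, peak = 78.7 L/s.
Runoff depth d = ΣQ_DR·Δt / A = 415.8 × 3600 / (12.5 ha) = 11.98 mm.
The 1-cm UH is the DRH scaled by (10 mm)/d, so U_p = 78.7 × 10/11.98 = 65.7 L/s.

U_p ≈ 65.7 L/s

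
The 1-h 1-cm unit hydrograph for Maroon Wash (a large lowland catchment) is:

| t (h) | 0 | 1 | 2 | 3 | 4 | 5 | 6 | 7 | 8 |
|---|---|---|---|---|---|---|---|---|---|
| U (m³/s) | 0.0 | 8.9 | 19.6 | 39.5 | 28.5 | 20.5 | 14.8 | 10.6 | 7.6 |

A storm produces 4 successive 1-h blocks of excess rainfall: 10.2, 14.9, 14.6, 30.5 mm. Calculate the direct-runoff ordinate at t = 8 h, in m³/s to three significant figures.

By discrete convolution, Q_j = Σ (P_i / 10 mm) · U_{j−i}.
At t = 8 h (j=8): Q = (10.2/10)·7.6 + (14.9/10)·10.6 + (14.6/10)·14.8 + (30.5/10)·20.5 = 108 m³/s.

Q ≈ 108 m³/s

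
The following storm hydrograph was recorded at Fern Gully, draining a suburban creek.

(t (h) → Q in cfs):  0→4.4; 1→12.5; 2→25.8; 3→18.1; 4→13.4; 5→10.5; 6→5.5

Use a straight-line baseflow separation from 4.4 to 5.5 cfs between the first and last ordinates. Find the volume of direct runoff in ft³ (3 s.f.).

Direct-runoff ordinates (Q − Q_b): 0.00, 7.92, 21.03, 13.15, 8.27, 5.18, 0.00 cfs.
ΣQ_DR = 55.55 cfs.
With Δt = 1 h = 3600 s, V = ΣQ_DR · Δt = 55.55 × 3600 = 2.00 × 10^5 ft³.

V ≈ 2.00 × 10^5 ft³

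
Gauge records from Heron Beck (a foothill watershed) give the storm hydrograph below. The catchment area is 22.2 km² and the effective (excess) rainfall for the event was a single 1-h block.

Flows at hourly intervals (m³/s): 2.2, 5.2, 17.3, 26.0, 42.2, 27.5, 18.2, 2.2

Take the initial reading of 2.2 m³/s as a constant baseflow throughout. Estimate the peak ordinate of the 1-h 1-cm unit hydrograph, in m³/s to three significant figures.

Direct runoff: 0.0, 3.0, 15.1, 23.8, 40.0, 25.3, 16.0, 0.0 m³/s; ΣQ_DR = 123.2 m³/s, peak = 40.0 m³/s.
Runoff depth d = ΣQ_DR·Δt / A = 123.2 × 3600 / (22.2 km²) = 19.98 mm.
The 1-cm UH is the DRH scaled by (10 mm)/d, so U_p = 40.0 × 10/19.98 = 20.0 m³/s.

U_p ≈ 20.0 m³/s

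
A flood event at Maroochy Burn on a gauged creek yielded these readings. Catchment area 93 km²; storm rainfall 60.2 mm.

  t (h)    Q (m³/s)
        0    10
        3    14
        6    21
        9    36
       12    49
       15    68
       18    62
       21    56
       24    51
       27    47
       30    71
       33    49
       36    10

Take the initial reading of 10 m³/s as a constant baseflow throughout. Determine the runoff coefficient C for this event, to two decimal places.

C ≈ 0.80

ΣQ_DR = 414.0 m³/s; V = ΣQ_DR·Δt = 4.471 × 10^6 m³.
Runoff depth d = V / A = 48.08 mm.
C = d / P = 48.08 / 60.2 = 0.80.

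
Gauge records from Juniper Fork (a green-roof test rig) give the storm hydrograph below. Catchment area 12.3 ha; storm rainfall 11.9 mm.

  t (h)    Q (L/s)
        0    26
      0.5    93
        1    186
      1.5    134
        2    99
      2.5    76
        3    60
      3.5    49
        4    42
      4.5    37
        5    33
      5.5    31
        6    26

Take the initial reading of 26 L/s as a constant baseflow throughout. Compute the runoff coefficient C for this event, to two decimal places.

ΣQ_DR = 554.0 L/s; V = ΣQ_DR·Δt = 9.972 × 10^5 L.
Runoff depth d = V / A = 8.107 mm.
C = d / P = 8.107 / 11.9 = 0.68.

C ≈ 0.68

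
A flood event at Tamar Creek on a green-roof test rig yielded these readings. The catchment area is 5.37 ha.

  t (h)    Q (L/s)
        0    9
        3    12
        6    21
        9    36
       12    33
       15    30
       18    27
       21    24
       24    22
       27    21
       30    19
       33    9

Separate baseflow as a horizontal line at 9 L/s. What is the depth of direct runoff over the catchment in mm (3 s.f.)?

d ≈ 31.2 mm

Direct runoff: 0.0, 3.0, 12.0, 27.0, 24.0, 21.0, 18.0, 15.0, 13.0, 12.0, 10.0, 0.0 L/s; ΣQ_DR = 155.0 L/s.
V = ΣQ_DR · Δt = 155.0 × 10800 s = 1.674 × 10^6 L.
Over A = 5.37 ha, depth = V / A = 31.2 mm.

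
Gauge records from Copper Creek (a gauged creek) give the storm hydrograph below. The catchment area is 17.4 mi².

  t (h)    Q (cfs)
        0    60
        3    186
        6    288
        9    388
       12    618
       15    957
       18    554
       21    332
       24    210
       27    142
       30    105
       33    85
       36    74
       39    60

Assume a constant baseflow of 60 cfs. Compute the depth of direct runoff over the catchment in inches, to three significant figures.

Direct runoff: 0.0, 126.0, 228.0, 328.0, 558.0, 897.0, 494.0, 272.0, 150.0, 82.0, 45.0, 25.0, 14.0, 0.0 cfs; ΣQ_DR = 3219 cfs.
V = ΣQ_DR · Δt = 3219 × 10800 s = 3.477 × 10^7 ft³.
Over A = 17.4 mi², depth = V / A = 0.860 in.

d ≈ 0.860 in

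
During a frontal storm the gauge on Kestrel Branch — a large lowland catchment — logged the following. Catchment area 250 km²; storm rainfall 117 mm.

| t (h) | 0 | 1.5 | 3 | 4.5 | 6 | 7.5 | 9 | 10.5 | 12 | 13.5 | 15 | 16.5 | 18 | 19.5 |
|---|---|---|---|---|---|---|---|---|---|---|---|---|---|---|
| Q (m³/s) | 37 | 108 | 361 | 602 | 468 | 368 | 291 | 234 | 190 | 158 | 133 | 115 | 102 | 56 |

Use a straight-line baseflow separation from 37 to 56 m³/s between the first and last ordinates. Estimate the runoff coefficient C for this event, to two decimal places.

ΣQ_DR = 2572 m³/s; V = ΣQ_DR·Δt = 1.389 × 10^7 m³.
Runoff depth d = V / A = 55.56 mm.
C = d / P = 55.56 / 117 = 0.47.

C ≈ 0.47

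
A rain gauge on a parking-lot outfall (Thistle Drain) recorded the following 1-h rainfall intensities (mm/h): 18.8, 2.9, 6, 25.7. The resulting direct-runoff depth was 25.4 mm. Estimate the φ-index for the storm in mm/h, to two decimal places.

φ ≈ 9.55 mm/h

Only the 2 blocks with intensity above φ contribute runoff: 18.8, 25.7 mm/h.
Σ(I−φ)·Δt = d  ⇒  (18.8+25.7 − 2φ)·1 = 25.4
φ = (44.50 − 25.4/1) / 2 = 9.55 mm/h.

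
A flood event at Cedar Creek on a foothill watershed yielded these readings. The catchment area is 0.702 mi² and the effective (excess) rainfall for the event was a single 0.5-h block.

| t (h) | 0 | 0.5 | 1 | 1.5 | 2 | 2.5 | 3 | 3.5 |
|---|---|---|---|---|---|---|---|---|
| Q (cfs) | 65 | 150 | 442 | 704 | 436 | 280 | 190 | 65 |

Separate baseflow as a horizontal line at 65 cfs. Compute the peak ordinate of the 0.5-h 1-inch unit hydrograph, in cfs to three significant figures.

Direct runoff: 0.0, 85.0, 377.0, 639.0, 371.0, 215.0, 125.0, 0.0 cfs; ΣQ_DR = 1812 cfs, peak = 639.0 cfs.
Runoff depth d = ΣQ_DR·Δt / A = 1812 × 1800 / (0.702 mi²) = 2.000 in.
The 1-inch UH is the DRH scaled by (1 in)/d, so U_p = 639.0 × 1/2.000 = 320 cfs.

U_p ≈ 320 cfs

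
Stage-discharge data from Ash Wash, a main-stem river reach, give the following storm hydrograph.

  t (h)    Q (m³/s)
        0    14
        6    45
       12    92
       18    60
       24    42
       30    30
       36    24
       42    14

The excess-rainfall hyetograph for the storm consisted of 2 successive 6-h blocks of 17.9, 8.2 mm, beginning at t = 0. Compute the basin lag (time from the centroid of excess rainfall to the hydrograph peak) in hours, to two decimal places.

Centroid of excess rainfall: t_c = Σ P_i·t̄_i / ΣP_i = 4.8851 h (block centres at 3, 9 h).
Hydrograph peak occurs at t = 12 h, so basin lag t_L = 12 − 4.8851 = 7.11 h.

t_L ≈ 7.11 h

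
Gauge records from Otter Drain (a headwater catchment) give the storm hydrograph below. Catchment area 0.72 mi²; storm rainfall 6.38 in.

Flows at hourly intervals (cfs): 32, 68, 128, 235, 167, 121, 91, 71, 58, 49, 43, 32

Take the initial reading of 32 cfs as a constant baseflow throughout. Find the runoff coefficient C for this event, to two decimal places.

ΣQ_DR = 711.0 cfs; V = ΣQ_DR·Δt = 2.560 × 10^6 ft³.
Runoff depth d = V / A = 1.530 in.
C = d / P = 1.530 / 6.38 = 0.24.

C ≈ 0.24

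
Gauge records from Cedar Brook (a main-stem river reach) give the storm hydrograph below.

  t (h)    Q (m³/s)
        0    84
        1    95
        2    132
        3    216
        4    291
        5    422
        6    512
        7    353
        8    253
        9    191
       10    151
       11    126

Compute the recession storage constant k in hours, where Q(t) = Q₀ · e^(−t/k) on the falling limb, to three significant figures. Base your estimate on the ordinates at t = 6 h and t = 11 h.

k ≈ 3.57 h

On the falling limb, Q drops from 512 to 126 m³/s between t = 6 h and t = 11 h (Δt = 5 h).
k = −Δt / ln(Q₂/Q₁) = −5 / ln(126/512) = 3.57 h.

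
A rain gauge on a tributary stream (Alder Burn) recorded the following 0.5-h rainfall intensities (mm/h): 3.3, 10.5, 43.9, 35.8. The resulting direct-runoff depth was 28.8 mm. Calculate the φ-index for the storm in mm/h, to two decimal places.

φ ≈ 11.05 mm/h

Only the 2 blocks with intensity above φ contribute runoff: 43.9, 35.8 mm/h.
Σ(I−φ)·Δt = d  ⇒  (43.9+35.8 − 2φ)·0.5 = 28.8
φ = (79.70 − 28.8/0.5) / 2 = 11.05 mm/h.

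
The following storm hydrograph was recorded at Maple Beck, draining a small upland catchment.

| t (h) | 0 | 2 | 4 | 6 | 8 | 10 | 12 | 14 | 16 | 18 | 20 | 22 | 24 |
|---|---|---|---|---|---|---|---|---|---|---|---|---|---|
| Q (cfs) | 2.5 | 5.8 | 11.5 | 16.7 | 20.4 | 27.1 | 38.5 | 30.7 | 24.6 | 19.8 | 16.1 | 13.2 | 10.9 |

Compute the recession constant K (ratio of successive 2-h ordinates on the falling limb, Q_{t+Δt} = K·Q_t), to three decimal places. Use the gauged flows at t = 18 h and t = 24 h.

K ≈ 0.820

Using the recession-limb readings at t = 18 h and t = 24 h: Q falls from 19.8 to 10.9 cfs over 3 intervals.
K = (Q₂/Q₁)^(1/3) = (10.9/19.8)^(1/3) = 0.820.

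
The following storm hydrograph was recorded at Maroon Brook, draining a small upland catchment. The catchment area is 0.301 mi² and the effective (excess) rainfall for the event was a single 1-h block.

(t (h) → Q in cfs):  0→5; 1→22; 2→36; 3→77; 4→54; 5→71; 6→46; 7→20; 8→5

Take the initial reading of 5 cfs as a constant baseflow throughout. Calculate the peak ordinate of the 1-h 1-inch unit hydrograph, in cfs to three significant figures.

Direct runoff: 0.0, 17.0, 31.0, 72.0, 49.0, 66.0, 41.0, 15.0, 0.0 cfs; ΣQ_DR = 291.0 cfs, peak = 72.0 cfs.
Runoff depth d = ΣQ_DR·Δt / A = 291.0 × 3600 / (0.301 mi²) = 1.498 in.
The 1-inch UH is the DRH scaled by (1 in)/d, so U_p = 72.0 × 1/1.498 = 48.1 cfs.

U_p ≈ 48.1 cfs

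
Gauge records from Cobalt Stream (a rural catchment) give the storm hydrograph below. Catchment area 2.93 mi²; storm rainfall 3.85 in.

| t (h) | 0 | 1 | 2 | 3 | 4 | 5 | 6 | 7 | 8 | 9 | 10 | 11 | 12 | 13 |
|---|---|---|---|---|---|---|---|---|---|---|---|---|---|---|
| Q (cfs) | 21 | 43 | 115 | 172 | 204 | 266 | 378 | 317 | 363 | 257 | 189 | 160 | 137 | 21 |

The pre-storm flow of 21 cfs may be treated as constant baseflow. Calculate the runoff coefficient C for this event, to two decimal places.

ΣQ_DR = 2349 cfs; V = ΣQ_DR·Δt = 8.456 × 10^6 ft³.
Runoff depth d = V / A = 1.242 in.
C = d / P = 1.242 / 3.85 = 0.32.

C ≈ 0.32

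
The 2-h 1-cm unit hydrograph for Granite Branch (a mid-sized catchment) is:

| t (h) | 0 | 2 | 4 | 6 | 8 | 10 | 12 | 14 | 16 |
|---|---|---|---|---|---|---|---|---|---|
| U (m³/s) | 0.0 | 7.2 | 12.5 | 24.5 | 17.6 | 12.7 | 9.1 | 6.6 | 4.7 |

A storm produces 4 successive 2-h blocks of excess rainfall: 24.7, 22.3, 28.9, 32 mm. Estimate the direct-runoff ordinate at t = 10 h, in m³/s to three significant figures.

By discrete convolution, Q_j = Σ (P_i / 10 mm) · U_{j−i}.
At t = 10 h (j=5): Q = (24.7/10)·12.7 + (22.3/10)·17.6 + (28.9/10)·24.5 + (32/10)·12.5 = 181 m³/s.

Q ≈ 181 m³/s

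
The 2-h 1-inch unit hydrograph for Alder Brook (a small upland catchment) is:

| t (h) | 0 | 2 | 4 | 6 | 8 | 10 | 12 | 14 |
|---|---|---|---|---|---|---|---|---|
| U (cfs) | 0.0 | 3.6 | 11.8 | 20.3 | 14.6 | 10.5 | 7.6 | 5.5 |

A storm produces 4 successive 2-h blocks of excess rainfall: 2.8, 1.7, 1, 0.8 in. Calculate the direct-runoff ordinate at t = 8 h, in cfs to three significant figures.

Q ≈ 90.1 cfs

By discrete convolution, Q_j = Σ (P_i / 1 in) · U_{j−i}.
At t = 8 h (j=4): Q = (2.8/1)·14.6 + (1.7/1)·20.3 + (1/1)·11.8 + (0.8/1)·3.6 = 90.1 cfs.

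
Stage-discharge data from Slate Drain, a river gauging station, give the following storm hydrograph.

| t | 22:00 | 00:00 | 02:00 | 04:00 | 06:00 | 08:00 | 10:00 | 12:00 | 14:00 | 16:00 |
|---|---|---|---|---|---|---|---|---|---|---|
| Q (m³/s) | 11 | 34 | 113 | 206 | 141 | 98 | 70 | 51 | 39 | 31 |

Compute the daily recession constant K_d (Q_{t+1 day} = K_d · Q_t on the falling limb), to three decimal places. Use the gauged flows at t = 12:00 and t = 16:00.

K_d ≈ 0.050

Between t = 12:00 and t = 16:00 the flow falls from 51 to 31 m³/s over 2×2 h = 4 h.
Per-interval ratio K = (31/51)^(1/2) = 0.7796; K_d = K^(24/2) = 0.050.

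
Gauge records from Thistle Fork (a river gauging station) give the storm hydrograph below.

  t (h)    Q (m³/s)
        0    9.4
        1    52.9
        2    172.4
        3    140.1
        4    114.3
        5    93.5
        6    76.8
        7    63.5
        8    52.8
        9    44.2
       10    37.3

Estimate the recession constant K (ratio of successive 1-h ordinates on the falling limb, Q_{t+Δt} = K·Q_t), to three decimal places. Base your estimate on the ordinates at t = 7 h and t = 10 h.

Using the recession-limb readings at t = 7 h and t = 10 h: Q falls from 63.5 to 37.3 m³/s over 3 intervals.
K = (Q₂/Q₁)^(1/3) = (37.3/63.5)^(1/3) = 0.837.

K ≈ 0.837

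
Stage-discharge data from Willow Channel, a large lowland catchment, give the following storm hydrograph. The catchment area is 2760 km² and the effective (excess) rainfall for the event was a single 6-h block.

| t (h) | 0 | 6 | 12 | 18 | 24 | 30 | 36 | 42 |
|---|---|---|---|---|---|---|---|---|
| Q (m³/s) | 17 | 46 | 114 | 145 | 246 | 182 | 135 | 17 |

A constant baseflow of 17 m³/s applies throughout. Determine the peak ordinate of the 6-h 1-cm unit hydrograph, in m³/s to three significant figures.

U_p ≈ 382 m³/s

Direct runoff: 0.0, 29.0, 97.0, 128.0, 229.0, 165.0, 118.0, 0.0 m³/s; ΣQ_DR = 766.0 m³/s, peak = 229.0 m³/s.
Runoff depth d = ΣQ_DR·Δt / A = 766.0 × 21600 / (2760 km²) = 5.995 mm.
The 1-cm UH is the DRH scaled by (10 mm)/d, so U_p = 229.0 × 10/5.995 = 382 m³/s.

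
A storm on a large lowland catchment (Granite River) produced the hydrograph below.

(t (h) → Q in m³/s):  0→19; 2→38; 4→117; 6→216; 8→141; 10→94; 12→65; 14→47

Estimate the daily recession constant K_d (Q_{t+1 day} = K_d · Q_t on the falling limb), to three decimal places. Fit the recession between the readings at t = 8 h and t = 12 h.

Between t = 8 h and t = 12 h the flow falls from 141 to 65 m³/s over 2×2 h = 4 h.
Per-interval ratio K = (65/141)^(1/2) = 0.6790; K_d = K^(24/2) = 0.010.

K_d ≈ 0.010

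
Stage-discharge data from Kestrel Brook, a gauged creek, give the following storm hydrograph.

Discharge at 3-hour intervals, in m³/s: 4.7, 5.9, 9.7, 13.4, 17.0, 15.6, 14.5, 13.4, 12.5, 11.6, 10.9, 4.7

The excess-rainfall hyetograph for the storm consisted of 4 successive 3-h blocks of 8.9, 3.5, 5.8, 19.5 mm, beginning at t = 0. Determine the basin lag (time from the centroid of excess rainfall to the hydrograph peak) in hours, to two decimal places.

Centroid of excess rainfall: t_c = Σ P_i·t̄_i / ΣP_i = 7.3568 h (block centres at 1.5, 4.5, 7.5, 10.5 h).
Hydrograph peak occurs at t = 12 h, so basin lag t_L = 12 − 7.3568 = 4.64 h.

t_L ≈ 4.64 h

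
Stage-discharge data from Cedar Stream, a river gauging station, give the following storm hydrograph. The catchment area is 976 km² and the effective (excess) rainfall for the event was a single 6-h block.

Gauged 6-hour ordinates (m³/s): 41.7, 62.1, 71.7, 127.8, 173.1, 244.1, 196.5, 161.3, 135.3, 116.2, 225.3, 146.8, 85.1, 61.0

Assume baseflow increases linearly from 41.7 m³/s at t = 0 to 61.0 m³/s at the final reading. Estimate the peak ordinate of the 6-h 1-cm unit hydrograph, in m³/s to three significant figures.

Direct runoff: 0.00, 18.92, 27.03, 81.65, 125.46, 194.98, 145.89, 109.21, 81.72, 61.14, 168.75, 88.77, 25.58, 0.00 m³/s; ΣQ_DR = 1129 m³/s, peak = 194.98 m³/s.
Runoff depth d = ΣQ_DR·Δt / A = 1129 × 21600 / (976 km²) = 24.99 mm.
The 1-cm UH is the DRH scaled by (10 mm)/d, so U_p = 194.98 × 10/24.99 = 78.0 m³/s.

U_p ≈ 78.0 m³/s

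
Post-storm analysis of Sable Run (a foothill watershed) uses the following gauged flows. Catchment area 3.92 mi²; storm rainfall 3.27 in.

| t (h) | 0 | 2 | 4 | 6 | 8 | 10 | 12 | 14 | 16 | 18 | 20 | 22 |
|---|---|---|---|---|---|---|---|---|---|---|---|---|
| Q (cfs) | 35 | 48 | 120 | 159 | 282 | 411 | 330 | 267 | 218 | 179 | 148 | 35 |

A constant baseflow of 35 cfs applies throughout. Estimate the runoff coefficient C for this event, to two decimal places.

ΣQ_DR = 1812 cfs; V = ΣQ_DR·Δt = 1.305 × 10^7 ft³.
Runoff depth d = V / A = 1.433 in.
C = d / P = 1.433 / 3.27 = 0.44.

C ≈ 0.44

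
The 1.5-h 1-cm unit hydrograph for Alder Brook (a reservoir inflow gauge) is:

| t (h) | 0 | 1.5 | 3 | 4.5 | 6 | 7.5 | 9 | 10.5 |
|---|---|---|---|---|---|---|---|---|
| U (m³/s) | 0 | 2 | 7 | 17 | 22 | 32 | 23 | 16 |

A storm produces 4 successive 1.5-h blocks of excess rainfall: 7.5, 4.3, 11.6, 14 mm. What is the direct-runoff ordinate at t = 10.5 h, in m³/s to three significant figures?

Q ≈ 89.8 m³/s

By discrete convolution, Q_j = Σ (P_i / 10 mm) · U_{j−i}.
At t = 10.5 h (j=7): Q = (7.5/10)·16 + (4.3/10)·23 + (11.6/10)·32 + (14/10)·22 = 89.8 m³/s.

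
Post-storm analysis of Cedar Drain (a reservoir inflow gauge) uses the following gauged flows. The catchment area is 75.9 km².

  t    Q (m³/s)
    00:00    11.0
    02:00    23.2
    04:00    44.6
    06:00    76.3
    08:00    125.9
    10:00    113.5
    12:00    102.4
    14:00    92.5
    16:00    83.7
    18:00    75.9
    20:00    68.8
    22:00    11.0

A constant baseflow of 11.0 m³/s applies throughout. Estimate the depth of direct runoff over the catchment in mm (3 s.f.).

Direct runoff: 0.0, 12.2, 33.6, 65.3, 114.9, 102.5, 91.4, 81.5, 72.7, 64.9, 57.8, 0.0 m³/s; ΣQ_DR = 696.8 m³/s.
V = ΣQ_DR · Δt = 696.8 × 7200 s = 5.017 × 10^6 m³.
Over A = 75.9 km², depth = V / A = 66.1 mm.

d ≈ 66.1 mm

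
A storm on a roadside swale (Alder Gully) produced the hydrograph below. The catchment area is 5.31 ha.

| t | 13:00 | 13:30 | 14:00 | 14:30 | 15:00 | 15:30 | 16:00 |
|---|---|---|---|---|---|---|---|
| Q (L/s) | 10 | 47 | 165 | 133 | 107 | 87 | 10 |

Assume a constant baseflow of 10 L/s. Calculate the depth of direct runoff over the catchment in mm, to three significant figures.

d ≈ 16.6 mm

Direct runoff: 0.0, 37.0, 155.0, 123.0, 97.0, 77.0, 0.0 L/s; ΣQ_DR = 489.0 L/s.
V = ΣQ_DR · Δt = 489.0 × 1800 s = 8.802 × 10^5 L.
Over A = 5.31 ha, depth = V / A = 16.6 mm.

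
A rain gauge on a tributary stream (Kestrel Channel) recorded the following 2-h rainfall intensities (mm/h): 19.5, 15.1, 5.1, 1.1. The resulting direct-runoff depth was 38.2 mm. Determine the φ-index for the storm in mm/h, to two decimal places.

φ ≈ 7.75 mm/h

Only the 2 blocks with intensity above φ contribute runoff: 19.5, 15.1 mm/h.
Σ(I−φ)·Δt = d  ⇒  (19.5+15.1 − 2φ)·2 = 38.2
φ = (34.60 − 38.2/2) / 2 = 7.75 mm/h.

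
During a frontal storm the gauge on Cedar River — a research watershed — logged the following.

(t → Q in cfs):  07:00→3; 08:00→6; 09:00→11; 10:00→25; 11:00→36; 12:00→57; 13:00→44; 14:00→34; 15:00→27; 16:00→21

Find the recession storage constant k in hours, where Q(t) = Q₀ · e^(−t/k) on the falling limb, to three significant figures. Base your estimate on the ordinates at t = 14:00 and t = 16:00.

k ≈ 4.15 h

On the falling limb, Q drops from 34 to 21 cfs between t = 14:00 and t = 16:00 (Δt = 2 h).
k = −Δt / ln(Q₂/Q₁) = −2 / ln(21/34) = 4.15 h.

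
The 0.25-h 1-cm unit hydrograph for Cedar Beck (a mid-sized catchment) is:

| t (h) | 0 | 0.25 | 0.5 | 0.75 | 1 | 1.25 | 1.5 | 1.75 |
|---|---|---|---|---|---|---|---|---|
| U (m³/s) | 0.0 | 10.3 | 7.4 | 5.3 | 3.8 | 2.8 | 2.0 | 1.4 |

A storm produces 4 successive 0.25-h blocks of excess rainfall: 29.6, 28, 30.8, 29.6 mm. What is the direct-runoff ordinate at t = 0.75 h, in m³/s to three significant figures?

By discrete convolution, Q_j = Σ (P_i / 10 mm) · U_{j−i}.
At t = 0.75 h (j=3): Q = (29.6/10)·5.3 + (28/10)·7.4 + (30.8/10)·10.3 + (29.6/10)·0.0 = 68.1 m³/s.

Q ≈ 68.1 m³/s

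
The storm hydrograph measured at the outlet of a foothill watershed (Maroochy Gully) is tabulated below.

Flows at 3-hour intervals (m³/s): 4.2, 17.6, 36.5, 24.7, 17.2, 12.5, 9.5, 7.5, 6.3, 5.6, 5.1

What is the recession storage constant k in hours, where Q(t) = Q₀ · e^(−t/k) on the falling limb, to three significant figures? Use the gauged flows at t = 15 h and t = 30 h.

k ≈ 16.7 h

On the falling limb, Q drops from 12.5 to 5.1 m³/s between t = 15 h and t = 30 h (Δt = 15 h).
k = −Δt / ln(Q₂/Q₁) = −15 / ln(5.1/12.5) = 16.7 h.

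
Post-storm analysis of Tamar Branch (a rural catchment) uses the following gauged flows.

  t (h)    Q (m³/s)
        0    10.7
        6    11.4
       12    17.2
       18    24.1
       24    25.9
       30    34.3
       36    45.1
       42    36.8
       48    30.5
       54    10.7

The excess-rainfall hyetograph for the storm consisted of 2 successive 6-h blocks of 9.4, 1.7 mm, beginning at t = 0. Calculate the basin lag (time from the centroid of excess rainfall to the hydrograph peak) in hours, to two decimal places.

t_L ≈ 32.08 h

Centroid of excess rainfall: t_c = Σ P_i·t̄_i / ΣP_i = 3.9189 h (block centres at 3, 9 h).
Hydrograph peak occurs at t = 36 h, so basin lag t_L = 36 − 3.9189 = 32.08 h.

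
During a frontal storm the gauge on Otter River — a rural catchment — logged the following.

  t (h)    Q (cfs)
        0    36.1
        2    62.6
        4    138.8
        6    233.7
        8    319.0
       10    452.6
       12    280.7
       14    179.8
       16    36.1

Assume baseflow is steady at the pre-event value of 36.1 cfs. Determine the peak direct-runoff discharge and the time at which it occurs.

Subtracting baseflow gives direct-runoff ordinates: 0.0, 26.5, 102.7, 197.6, 282.9, 416.5, 244.6, 143.7, 0.0 cfs.
The maximum is 416.5 cfs, occurring at the reading for t = 10 h.

Q_p = 416.5 cfs at t = 10 h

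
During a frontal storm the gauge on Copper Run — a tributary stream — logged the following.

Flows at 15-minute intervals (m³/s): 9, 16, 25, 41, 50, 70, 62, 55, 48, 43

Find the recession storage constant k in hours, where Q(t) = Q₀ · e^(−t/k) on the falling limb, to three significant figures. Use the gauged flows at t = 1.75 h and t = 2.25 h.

k ≈ 2.03 h

On the falling limb, Q drops from 55 to 43 m³/s between t = 1.75 h and t = 2.25 h (Δt = 0.5 h).
k = −Δt / ln(Q₂/Q₁) = −0.5 / ln(43/55) = 2.03 h.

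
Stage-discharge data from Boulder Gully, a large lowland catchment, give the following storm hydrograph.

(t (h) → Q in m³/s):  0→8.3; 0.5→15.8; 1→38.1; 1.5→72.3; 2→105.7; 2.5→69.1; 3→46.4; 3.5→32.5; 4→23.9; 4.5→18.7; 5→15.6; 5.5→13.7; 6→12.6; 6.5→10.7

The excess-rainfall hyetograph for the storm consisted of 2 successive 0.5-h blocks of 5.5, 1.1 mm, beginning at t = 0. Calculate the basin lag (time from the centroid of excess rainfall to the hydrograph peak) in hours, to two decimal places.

Centroid of excess rainfall: t_c = Σ P_i·t̄_i / ΣP_i = 0.3333 h (block centres at 0.25, 0.75 h).
Hydrograph peak occurs at t = 2 h, so basin lag t_L = 2 − 0.3333 = 1.67 h.

t_L ≈ 1.67 h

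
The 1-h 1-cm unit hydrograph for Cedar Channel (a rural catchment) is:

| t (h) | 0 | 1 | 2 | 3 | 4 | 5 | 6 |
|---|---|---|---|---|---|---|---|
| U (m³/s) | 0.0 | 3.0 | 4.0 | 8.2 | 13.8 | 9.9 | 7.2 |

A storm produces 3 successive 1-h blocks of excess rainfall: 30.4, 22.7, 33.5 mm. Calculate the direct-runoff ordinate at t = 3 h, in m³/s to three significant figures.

By discrete convolution, Q_j = Σ (P_i / 10 mm) · U_{j−i}.
At t = 3 h (j=3): Q = (30.4/10)·8.2 + (22.7/10)·4.0 + (33.5/10)·3.0 = 44.1 m³/s.

Q ≈ 44.1 m³/s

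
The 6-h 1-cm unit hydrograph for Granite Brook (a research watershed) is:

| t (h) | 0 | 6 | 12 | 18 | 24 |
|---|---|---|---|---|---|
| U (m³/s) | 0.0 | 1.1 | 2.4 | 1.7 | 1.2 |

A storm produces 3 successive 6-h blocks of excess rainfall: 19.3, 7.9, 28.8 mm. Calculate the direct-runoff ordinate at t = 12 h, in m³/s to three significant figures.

By discrete convolution, Q_j = Σ (P_i / 10 mm) · U_{j−i}.
At t = 12 h (j=2): Q = (19.3/10)·2.4 + (7.9/10)·1.1 + (28.8/10)·0.0 = 5.50 m³/s.

Q ≈ 5.50 m³/s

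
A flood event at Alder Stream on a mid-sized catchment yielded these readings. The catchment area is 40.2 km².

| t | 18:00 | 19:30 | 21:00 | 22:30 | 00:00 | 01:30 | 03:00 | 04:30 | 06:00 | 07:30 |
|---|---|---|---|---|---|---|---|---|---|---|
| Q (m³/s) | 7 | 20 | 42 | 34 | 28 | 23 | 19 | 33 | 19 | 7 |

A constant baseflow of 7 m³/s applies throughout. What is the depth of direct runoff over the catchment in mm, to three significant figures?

d ≈ 21.8 mm

Direct runoff: 0.0, 13.0, 35.0, 27.0, 21.0, 16.0, 12.0, 26.0, 12.0, 0.0 m³/s; ΣQ_DR = 162.0 m³/s.
V = ΣQ_DR · Δt = 162.0 × 5400 s = 8.748 × 10^5 m³.
Over A = 40.2 km², depth = V / A = 21.8 mm.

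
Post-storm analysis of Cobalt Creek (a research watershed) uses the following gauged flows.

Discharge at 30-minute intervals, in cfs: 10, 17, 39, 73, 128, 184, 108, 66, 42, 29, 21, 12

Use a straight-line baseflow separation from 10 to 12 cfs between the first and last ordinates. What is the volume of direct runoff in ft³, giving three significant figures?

Direct-runoff ordinates (Q − Q_b): 0.00, 6.82, 28.64, 62.45, 117.27, 173.09, 96.91, 54.73, 30.55, 17.36, 9.18, 0.00 cfs.
ΣQ_DR = 597.0 cfs.
With Δt = 0.5 h = 1800 s, V = ΣQ_DR · Δt = 597.0 × 1800 = 1.07 × 10^6 ft³.

V ≈ 1.07 × 10^6 ft³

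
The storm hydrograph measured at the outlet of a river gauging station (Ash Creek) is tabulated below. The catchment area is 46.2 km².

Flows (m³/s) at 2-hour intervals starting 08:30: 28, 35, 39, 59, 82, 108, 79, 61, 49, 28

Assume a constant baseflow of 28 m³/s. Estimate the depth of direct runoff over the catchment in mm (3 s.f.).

Direct runoff: 0.0, 7.0, 11.0, 31.0, 54.0, 80.0, 51.0, 33.0, 21.0, 0.0 m³/s; ΣQ_DR = 288.0 m³/s.
V = ΣQ_DR · Δt = 288.0 × 7200 s = 2.074 × 10^6 m³.
Over A = 46.2 km², depth = V / A = 44.9 mm.

d ≈ 44.9 mm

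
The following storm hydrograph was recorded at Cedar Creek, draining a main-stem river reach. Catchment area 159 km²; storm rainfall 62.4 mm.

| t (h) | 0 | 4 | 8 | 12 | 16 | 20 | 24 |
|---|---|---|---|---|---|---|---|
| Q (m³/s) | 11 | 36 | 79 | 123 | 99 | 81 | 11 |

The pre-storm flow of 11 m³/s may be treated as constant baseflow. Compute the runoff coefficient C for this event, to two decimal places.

ΣQ_DR = 363.0 m³/s; V = ΣQ_DR·Δt = 5.227 × 10^6 m³.
Runoff depth d = V / A = 32.88 mm.
C = d / P = 32.88 / 62.4 = 0.53.

C ≈ 0.53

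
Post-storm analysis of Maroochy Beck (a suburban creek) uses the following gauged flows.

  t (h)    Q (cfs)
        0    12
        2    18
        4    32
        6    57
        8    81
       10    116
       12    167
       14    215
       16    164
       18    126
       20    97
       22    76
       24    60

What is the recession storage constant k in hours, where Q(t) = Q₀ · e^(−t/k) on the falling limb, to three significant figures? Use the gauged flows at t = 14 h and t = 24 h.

k ≈ 7.84 h

On the falling limb, Q drops from 215 to 60 cfs between t = 14 h and t = 24 h (Δt = 10 h).
k = −Δt / ln(Q₂/Q₁) = −10 / ln(60/215) = 7.84 h.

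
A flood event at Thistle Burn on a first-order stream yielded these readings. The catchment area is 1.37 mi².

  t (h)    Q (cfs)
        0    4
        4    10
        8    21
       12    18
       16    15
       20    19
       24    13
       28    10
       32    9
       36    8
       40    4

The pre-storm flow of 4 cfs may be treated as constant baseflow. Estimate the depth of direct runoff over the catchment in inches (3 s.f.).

Direct runoff: 0.0, 6.0, 17.0, 14.0, 11.0, 15.0, 9.0, 6.0, 5.0, 4.0, 0.0 cfs; ΣQ_DR = 87.00 cfs.
V = ΣQ_DR · Δt = 87.00 × 14400 s = 1.253 × 10^6 ft³.
Over A = 1.37 mi², depth = V / A = 0.394 in.

d ≈ 0.394 in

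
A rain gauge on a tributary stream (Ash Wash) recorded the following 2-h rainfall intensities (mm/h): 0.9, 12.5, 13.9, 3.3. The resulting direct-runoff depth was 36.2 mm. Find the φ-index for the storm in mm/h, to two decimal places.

Only the 2 blocks with intensity above φ contribute runoff: 12.5, 13.9 mm/h.
Σ(I−φ)·Δt = d  ⇒  (12.5+13.9 − 2φ)·2 = 36.2
φ = (26.40 − 36.2/2) / 2 = 4.15 mm/h.

φ ≈ 4.15 mm/h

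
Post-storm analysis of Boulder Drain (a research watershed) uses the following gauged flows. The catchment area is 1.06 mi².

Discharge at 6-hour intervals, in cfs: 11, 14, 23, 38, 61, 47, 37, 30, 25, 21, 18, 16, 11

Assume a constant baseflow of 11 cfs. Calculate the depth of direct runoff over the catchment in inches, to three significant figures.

Direct runoff: 0.0, 3.0, 12.0, 27.0, 50.0, 36.0, 26.0, 19.0, 14.0, 10.0, 7.0, 5.0, 0.0 cfs; ΣQ_DR = 209.0 cfs.
V = ΣQ_DR · Δt = 209.0 × 21600 s = 4.514 × 10^6 ft³.
Over A = 1.06 mi², depth = V / A = 1.83 in.

d ≈ 1.83 in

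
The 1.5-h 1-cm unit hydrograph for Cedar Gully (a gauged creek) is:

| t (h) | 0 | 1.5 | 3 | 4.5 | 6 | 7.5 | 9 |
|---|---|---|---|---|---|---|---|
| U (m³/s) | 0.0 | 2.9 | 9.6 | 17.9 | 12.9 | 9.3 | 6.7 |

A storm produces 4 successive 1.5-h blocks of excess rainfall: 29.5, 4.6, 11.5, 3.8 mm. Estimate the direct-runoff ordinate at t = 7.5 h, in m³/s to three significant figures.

Q ≈ 57.6 m³/s

By discrete convolution, Q_j = Σ (P_i / 10 mm) · U_{j−i}.
At t = 7.5 h (j=5): Q = (29.5/10)·9.3 + (4.6/10)·12.9 + (11.5/10)·17.9 + (3.8/10)·9.6 = 57.6 m³/s.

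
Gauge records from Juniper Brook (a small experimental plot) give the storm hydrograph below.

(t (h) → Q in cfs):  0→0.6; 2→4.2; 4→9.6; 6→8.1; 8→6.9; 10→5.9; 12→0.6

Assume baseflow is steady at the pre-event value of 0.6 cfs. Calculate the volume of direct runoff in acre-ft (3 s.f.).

V ≈ 5.24 acre-ft

Direct-runoff ordinates (Q − Q_b): 0.0, 3.6, 9.0, 7.5, 6.3, 5.3, 0.0 cfs.
ΣQ_DR = 31.70 cfs.
With Δt = 2 h = 7200 s, V = ΣQ_DR · Δt = 31.70 × 7200 = 2.28 × 10^5 ft³ = 5.24 acre-ft.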